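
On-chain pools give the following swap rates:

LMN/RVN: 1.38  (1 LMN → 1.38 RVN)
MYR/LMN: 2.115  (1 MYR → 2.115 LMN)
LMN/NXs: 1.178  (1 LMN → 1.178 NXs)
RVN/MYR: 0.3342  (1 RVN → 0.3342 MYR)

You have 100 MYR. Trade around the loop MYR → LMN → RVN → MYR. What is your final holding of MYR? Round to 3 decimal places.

100 MYR × 2.115 = 211.5 LMN
211.5 LMN × 1.38 = 291.87 RVN
291.87 RVN × 0.3342 = 97.542954 MYR

97.543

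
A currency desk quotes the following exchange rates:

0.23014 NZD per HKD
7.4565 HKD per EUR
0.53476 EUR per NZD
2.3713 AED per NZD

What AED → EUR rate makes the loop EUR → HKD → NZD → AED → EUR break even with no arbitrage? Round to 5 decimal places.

0.24575

Known legs of the cycle: 7.4565 × 0.23014 × 2.3713 = 4.069243067283
For no arbitrage the full-cycle product must be 1, so the missing rate is 1 / 4.069243067283 ≈ 0.2457459.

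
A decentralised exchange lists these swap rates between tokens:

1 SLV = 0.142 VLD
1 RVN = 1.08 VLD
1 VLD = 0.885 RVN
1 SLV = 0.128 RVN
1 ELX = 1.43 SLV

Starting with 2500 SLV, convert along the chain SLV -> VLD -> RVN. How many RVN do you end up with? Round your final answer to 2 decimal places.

2500 SLV × 0.142 = 355 VLD
355 VLD × 0.885 = 314.175 RVN

314.18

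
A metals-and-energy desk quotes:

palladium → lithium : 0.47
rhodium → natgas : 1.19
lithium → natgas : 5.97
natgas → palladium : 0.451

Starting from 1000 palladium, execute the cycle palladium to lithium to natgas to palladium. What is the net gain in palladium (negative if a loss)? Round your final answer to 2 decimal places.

1000 palladium × 0.47 = 470 lithium
470 lithium × 5.97 = 2805.9 natgas
2805.9 natgas × 0.451 = 1265.4609 palladium
Net change: 1265.4609 − 1000 = 265.4609 palladium

265.46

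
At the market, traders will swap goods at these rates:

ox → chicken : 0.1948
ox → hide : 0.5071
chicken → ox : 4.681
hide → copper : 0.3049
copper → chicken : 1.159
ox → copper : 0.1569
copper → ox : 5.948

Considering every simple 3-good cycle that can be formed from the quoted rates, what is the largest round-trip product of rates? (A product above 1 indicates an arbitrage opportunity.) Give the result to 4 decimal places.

ox→hide→copper→ox: 0.5071 × 0.3049 × 5.948 = 0.91965
ox→copper→chicken→ox: 0.1569 × 1.159 × 4.681 = 0.85123
Maximum is ox→hide→copper→ox at 0.9196; no arbitrage — every cycle loses value.

0.9196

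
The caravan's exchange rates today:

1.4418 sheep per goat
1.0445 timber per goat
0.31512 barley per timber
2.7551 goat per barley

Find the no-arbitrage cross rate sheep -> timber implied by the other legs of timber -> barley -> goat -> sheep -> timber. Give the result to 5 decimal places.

0.79888

Known legs of the cycle: 0.31512 × 2.7551 × 1.4418 = 1.2517521780816
For no arbitrage the full-cycle product must be 1, so the missing rate is 1 / 1.2517521780816 ≈ 0.7988802.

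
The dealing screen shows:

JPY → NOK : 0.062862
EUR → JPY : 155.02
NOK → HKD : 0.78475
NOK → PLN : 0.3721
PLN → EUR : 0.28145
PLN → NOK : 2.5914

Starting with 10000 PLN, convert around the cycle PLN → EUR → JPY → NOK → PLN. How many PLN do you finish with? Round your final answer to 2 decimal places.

10000 PLN × 0.28145 = 2814.5 EUR
2814.5 EUR × 155.02 = 436303.79 JPY
436303.79 JPY × 0.062862 = 27426.92884698 NOK
27426.92884698 NOK × 0.3721 = 10205.560223961258 PLN

10205.56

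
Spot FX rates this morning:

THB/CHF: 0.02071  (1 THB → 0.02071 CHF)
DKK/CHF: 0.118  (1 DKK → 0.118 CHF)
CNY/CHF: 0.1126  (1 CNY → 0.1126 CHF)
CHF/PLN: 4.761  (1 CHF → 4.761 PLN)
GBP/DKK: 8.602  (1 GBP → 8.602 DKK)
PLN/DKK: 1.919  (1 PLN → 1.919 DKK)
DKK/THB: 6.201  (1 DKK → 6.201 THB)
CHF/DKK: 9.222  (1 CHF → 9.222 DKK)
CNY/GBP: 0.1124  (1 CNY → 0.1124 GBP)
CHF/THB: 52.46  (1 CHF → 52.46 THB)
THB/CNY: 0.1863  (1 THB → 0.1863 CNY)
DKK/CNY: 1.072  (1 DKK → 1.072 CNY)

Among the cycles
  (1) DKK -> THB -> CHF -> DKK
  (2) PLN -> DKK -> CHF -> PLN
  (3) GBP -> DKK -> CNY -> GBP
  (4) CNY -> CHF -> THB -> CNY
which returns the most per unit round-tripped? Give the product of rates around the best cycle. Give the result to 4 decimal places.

(1) 6.201 × 0.02071 × 9.222 = 1.18431
(2) 1.919 × 0.118 × 4.761 = 1.07809
(3) 8.602 × 1.072 × 0.1124 = 1.03648
(4) 0.1126 × 52.46 × 0.1863 = 1.10047
Highest is cycle (1) at 1.1843 (>1, arbitrage).

1.1843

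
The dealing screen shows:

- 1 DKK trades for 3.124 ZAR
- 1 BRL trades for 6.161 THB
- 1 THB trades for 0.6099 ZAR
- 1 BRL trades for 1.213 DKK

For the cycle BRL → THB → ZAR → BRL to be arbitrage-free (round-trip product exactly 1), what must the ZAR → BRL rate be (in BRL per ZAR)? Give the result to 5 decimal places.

Known legs of the cycle: 6.161 × 0.6099 = 3.7575939
For no arbitrage the full-cycle product must be 1, so the missing rate is 1 / 3.7575939 ≈ 0.2661277.

0.26613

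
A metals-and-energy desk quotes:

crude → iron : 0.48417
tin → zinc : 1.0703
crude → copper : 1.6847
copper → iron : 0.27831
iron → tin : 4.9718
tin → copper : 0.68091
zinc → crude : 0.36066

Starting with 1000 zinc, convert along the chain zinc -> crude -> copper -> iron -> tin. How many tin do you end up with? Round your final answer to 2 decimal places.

840.74

1000 zinc × 0.36066 = 360.66 crude
360.66 crude × 1.6847 = 607.603902 copper
607.603902 copper × 0.27831 = 169.10224196562 iron
169.10224196562 iron × 4.9718 = 840.742526604669516 tin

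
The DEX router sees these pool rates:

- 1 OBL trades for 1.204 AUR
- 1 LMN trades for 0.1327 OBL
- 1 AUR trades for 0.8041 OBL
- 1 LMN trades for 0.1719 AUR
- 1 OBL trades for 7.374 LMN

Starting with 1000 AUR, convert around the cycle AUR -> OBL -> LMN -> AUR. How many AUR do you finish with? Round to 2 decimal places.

1019.27

1000 AUR × 0.8041 = 804.1 OBL
804.1 OBL × 7.374 = 5929.4334 LMN
5929.4334 LMN × 0.1719 = 1019.26960146 AUR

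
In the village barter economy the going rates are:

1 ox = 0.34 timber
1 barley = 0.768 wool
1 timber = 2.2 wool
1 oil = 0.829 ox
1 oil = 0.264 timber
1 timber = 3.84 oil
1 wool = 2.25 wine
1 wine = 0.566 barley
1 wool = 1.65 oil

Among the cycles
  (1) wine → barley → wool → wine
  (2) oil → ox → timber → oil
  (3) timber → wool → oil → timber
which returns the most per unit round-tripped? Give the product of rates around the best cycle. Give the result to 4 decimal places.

(1) 0.566 × 0.768 × 2.25 = 0.97805
(2) 0.829 × 0.34 × 3.84 = 1.08234
(3) 2.2 × 1.65 × 0.264 = 0.95832
Highest is cycle (2) at 1.0823 (>1, arbitrage).

1.0823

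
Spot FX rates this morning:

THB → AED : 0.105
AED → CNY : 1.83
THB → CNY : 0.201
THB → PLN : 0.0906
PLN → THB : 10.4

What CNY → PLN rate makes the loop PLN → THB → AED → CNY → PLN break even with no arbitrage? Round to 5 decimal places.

0.50041

Known legs of the cycle: 10.4 × 0.105 × 1.83 = 1.99836
For no arbitrage the full-cycle product must be 1, so the missing rate is 1 / 1.99836 ≈ 0.5004103.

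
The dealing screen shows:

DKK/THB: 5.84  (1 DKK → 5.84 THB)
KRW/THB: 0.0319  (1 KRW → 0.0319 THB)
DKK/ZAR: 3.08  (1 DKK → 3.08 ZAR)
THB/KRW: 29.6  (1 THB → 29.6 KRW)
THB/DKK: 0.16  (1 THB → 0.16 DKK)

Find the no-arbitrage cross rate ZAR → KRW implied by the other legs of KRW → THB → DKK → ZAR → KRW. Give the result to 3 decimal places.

63.612

Known legs of the cycle: 0.0319 × 0.16 × 3.08 = 0.01572032
For no arbitrage the full-cycle product must be 1, so the missing rate is 1 / 0.01572032 ≈ 63.61194.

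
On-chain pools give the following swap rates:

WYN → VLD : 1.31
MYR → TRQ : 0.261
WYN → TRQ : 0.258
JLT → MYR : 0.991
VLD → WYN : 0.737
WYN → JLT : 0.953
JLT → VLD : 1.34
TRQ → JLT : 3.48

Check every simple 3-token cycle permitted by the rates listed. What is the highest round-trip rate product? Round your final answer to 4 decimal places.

0.9412

WYN→JLT→VLD→WYN: 0.953 × 1.34 × 0.737 = 0.94116
TRQ→JLT→MYR→TRQ: 3.48 × 0.991 × 0.261 = 0.90011
Maximum is WYN→JLT→VLD→WYN at 0.9412; no arbitrage — every cycle loses value.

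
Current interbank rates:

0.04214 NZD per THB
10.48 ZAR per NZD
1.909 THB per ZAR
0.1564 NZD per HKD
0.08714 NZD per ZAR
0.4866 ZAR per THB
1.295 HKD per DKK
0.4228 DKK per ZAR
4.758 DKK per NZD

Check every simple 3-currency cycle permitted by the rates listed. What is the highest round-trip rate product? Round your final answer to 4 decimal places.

DKK→HKD→NZD→DKK: 1.295 × 0.1564 × 4.758 = 0.96368
THB→NZD→ZAR→THB: 0.04214 × 10.48 × 1.909 = 0.84307
Maximum is DKK→HKD→NZD→DKK at 0.9637; no arbitrage — every cycle loses value.

0.9637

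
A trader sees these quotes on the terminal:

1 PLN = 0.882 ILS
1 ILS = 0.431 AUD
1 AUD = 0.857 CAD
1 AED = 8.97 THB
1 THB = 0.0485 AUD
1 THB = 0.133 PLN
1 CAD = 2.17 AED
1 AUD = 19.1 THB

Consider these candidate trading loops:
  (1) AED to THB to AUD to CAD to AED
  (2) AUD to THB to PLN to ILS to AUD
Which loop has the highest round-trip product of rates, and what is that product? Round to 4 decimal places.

0.9657

(1) 8.97 × 0.0485 × 0.857 × 2.17 = 0.80905
(2) 19.1 × 0.133 × 0.882 × 0.431 = 0.96567
Highest is cycle (2) at 0.9657 (≤1, no arbitrage).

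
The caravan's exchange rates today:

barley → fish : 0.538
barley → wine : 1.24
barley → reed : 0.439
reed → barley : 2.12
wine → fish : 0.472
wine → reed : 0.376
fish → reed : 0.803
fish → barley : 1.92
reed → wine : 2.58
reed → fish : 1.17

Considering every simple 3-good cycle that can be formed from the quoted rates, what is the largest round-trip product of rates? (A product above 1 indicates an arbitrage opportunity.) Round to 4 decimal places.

fish→barley→wine→fish: 1.92 × 1.24 × 0.472 = 1.12374
barley→wine→reed→barley: 1.24 × 0.376 × 2.12 = 0.98843
fish→barley→reed→fish: 1.92 × 0.439 × 1.17 = 0.98617
fish→reed→wine→fish: 0.803 × 2.58 × 0.472 = 0.97786
fish→reed→barley→fish: 0.803 × 2.12 × 0.538 = 0.91587
Maximum is fish→barley→wine→fish at 1.1237; arbitrage exists.

1.1237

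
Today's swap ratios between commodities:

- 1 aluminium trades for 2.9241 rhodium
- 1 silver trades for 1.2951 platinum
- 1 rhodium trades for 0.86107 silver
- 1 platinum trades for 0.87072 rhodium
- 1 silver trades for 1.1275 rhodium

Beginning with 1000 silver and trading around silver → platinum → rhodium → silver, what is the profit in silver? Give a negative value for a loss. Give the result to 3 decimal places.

-28.998

1000 silver × 1.2951 = 1295.1 platinum
1295.1 platinum × 0.87072 = 1127.669472 rhodium
1127.669472 rhodium × 0.86107 = 971.00235225504 silver
Net change: 971.00235225504 − 1000 = -28.99764774496 silver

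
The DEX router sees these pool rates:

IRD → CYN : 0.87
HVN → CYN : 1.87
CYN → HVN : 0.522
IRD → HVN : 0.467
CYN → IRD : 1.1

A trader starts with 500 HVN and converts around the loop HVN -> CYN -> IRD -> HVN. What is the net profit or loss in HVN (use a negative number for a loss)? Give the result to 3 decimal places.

500 HVN × 1.87 = 935 CYN
935 CYN × 1.1 = 1028.5 IRD
1028.5 IRD × 0.467 = 480.3095 HVN
Net change: 480.3095 − 500 = -19.6905 HVN

-19.691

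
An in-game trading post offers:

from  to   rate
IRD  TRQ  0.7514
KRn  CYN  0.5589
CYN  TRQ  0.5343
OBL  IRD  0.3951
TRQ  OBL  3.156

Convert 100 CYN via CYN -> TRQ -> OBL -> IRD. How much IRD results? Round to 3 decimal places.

66.624

100 CYN × 0.5343 = 53.43 TRQ
53.43 TRQ × 3.156 = 168.62508 OBL
168.62508 OBL × 0.3951 = 66.623769108 IRD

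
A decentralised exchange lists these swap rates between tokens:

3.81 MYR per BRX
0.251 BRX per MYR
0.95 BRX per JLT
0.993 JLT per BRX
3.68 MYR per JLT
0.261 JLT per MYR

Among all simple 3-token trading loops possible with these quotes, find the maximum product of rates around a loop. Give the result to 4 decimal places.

0.9447

BRX→MYR→JLT→BRX: 3.81 × 0.261 × 0.95 = 0.94469
BRX→JLT→MYR→BRX: 0.993 × 3.68 × 0.251 = 0.91721
Maximum is BRX→MYR→JLT→BRX at 0.9447; no arbitrage — every cycle loses value.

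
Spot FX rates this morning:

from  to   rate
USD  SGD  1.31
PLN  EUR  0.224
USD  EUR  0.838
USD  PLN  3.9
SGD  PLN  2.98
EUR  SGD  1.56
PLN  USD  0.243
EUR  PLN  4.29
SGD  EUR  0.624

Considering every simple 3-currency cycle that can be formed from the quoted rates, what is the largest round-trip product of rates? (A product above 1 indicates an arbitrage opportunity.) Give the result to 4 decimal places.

1.0413

EUR→SGD→PLN→EUR: 1.56 × 2.98 × 0.224 = 1.04133
USD→SGD→PLN→USD: 1.31 × 2.98 × 0.243 = 0.94862
EUR→PLN→USD→EUR: 4.29 × 0.243 × 0.838 = 0.87359
Maximum is EUR→SGD→PLN→EUR at 1.0413; arbitrage exists.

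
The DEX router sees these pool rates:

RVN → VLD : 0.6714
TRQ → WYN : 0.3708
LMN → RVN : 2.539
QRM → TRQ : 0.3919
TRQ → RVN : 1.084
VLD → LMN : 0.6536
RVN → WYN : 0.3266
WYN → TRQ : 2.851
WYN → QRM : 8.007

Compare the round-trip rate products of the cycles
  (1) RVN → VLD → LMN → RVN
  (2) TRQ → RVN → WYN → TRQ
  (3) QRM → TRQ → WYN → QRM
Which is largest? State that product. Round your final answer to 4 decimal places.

(1) 0.6714 × 0.6536 × 2.539 = 1.11418
(2) 1.084 × 0.3266 × 2.851 = 1.00935
(3) 0.3919 × 0.3708 × 8.007 = 1.16355
Highest is cycle (3) at 1.1635 (>1, arbitrage).

1.1635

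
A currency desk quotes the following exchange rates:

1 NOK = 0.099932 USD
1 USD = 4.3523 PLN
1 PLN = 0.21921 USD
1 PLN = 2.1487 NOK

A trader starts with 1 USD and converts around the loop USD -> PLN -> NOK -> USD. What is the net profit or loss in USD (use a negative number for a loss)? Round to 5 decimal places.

1 USD × 4.3523 = 4.3523 PLN
4.3523 PLN × 2.1487 = 9.35178701 NOK
9.35178701 NOK × 0.099932 = 0.93454277948332 USD
Net change: 0.93454277948332 − 1 = -0.06545722051668 USD

-0.06546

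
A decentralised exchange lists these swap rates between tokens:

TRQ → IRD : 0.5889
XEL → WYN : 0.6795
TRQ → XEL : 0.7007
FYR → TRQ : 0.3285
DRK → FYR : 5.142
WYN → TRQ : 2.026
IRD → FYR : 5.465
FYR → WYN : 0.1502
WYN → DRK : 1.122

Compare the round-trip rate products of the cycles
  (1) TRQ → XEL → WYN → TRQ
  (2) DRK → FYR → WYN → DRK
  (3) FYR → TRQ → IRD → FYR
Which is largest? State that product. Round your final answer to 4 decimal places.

1.0572

(1) 0.7007 × 0.6795 × 2.026 = 0.96463
(2) 5.142 × 0.1502 × 1.122 = 0.86655
(3) 0.3285 × 0.5889 × 5.465 = 1.05722
Highest is cycle (3) at 1.0572 (>1, arbitrage).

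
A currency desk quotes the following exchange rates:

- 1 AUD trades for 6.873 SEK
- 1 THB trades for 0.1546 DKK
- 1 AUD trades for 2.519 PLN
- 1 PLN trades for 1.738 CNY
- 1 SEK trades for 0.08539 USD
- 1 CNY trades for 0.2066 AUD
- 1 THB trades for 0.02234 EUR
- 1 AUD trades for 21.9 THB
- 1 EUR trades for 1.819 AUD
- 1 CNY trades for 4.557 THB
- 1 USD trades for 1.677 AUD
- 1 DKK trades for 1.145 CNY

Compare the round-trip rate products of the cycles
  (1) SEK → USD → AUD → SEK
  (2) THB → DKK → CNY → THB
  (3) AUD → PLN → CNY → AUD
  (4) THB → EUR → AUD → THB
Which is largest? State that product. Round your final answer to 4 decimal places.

(1) 0.08539 × 1.677 × 6.873 = 0.98421
(2) 0.1546 × 1.145 × 4.557 = 0.80667
(3) 2.519 × 1.738 × 0.2066 = 0.90450
(4) 0.02234 × 1.819 × 21.9 = 0.88994
Highest is cycle (1) at 0.9842 (≤1, no arbitrage).

0.9842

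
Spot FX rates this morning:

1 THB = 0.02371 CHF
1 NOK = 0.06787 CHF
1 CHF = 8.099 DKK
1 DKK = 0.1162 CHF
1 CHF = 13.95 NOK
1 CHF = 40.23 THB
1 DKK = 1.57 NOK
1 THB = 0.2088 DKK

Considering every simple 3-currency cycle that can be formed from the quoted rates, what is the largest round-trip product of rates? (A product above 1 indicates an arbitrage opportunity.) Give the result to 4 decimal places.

0.9761

THB→DKK→CHF→THB: 0.2088 × 0.1162 × 40.23 = 0.97608
NOK→CHF→DKK→NOK: 0.06787 × 8.099 × 1.57 = 0.86300
Maximum is THB→DKK→CHF→THB at 0.9761; no arbitrage — every cycle loses value.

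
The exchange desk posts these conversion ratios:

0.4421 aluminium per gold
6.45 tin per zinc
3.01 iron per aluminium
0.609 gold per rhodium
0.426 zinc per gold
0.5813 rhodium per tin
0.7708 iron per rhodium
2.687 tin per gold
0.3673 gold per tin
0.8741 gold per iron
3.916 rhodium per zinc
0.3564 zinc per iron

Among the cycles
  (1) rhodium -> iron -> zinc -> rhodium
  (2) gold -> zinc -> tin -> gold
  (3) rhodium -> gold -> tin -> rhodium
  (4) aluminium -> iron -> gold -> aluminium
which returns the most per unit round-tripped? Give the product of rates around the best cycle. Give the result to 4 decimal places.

1.1632

(1) 0.7708 × 0.3564 × 3.916 = 1.07578
(2) 0.426 × 6.45 × 0.3673 = 1.00923
(3) 0.609 × 2.687 × 0.5813 = 0.95123
(4) 3.01 × 0.8741 × 0.4421 = 1.16318
Highest is cycle (4) at 1.1632 (>1, arbitrage).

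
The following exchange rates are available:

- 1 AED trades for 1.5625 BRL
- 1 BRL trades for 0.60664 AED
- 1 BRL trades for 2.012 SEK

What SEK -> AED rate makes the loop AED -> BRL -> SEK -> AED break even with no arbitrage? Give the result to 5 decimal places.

0.31809

Known legs of the cycle: 1.5625 × 2.012 = 3.14375
For no arbitrage the full-cycle product must be 1, so the missing rate is 1 / 3.14375 ≈ 0.3180915.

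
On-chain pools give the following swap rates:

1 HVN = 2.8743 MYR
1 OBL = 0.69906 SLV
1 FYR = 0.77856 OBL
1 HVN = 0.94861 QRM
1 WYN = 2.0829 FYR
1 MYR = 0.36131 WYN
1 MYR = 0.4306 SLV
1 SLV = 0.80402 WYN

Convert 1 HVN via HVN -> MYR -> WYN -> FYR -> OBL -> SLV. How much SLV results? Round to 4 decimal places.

1 HVN × 2.8743 = 2.8743 MYR
2.8743 MYR × 0.36131 = 1.038513333 WYN
1.038513333 WYN × 2.0829 = 2.1631194213057 FYR
2.1631194213057 FYR × 0.77856 = 1.684118256651765792 OBL
1.684118256651765792 OBL × 0.69906 = 1.17729970849498339455552 SLV

1.1773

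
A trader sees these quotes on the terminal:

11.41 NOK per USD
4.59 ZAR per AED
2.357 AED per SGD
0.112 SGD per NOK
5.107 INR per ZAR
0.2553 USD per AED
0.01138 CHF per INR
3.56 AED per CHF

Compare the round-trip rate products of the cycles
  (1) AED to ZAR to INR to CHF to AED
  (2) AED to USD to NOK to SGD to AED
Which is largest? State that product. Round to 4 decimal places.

0.9497

(1) 4.59 × 5.107 × 0.01138 × 3.56 = 0.94967
(2) 0.2553 × 11.41 × 0.112 × 2.357 = 0.76898
Highest is cycle (1) at 0.9497 (≤1, no arbitrage).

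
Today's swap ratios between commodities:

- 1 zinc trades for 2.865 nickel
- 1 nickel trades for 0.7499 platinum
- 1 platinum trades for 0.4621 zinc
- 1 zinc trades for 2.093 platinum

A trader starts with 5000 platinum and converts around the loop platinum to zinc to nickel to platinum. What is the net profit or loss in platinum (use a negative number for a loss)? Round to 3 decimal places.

-35.975

5000 platinum × 0.4621 = 2310.5 zinc
2310.5 zinc × 2.865 = 6619.5825 nickel
6619.5825 nickel × 0.7499 = 4964.02491675 platinum
Net change: 4964.02491675 − 5000 = -35.97508325 platinum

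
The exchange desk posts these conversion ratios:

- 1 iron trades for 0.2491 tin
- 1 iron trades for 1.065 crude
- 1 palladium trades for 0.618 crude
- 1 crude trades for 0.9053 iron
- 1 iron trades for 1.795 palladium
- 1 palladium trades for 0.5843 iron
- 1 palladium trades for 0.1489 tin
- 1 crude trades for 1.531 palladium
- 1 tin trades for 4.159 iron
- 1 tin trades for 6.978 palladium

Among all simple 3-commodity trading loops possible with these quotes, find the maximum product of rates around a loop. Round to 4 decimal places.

1.1116

iron→palladium→tin→iron: 1.795 × 0.1489 × 4.159 = 1.11160
iron→tin→palladium→iron: 0.2491 × 6.978 × 0.5843 = 1.01564
crude→iron→palladium→crude: 0.9053 × 1.795 × 0.618 = 1.00426
crude→palladium→iron→crude: 1.531 × 0.5843 × 1.065 = 0.95271
Maximum is iron→palladium→tin→iron at 1.1116; arbitrage exists.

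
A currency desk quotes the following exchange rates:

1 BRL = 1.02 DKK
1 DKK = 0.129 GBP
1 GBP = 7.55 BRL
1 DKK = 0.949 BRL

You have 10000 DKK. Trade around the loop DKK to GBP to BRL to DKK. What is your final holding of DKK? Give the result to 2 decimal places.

10000 DKK × 0.129 = 1290 GBP
1290 GBP × 7.55 = 9739.5 BRL
9739.5 BRL × 1.02 = 9934.29 DKK

9934.29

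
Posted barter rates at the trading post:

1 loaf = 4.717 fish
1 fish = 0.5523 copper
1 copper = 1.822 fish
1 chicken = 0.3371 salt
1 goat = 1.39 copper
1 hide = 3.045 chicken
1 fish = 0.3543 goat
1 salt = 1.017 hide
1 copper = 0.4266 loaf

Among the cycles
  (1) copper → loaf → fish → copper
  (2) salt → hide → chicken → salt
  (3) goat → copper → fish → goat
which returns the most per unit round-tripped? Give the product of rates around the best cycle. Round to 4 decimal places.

1.1114

(1) 0.4266 × 4.717 × 0.5523 = 1.11138
(2) 1.017 × 3.045 × 0.3371 = 1.04392
(3) 1.39 × 1.822 × 0.3543 = 0.89729
Highest is cycle (1) at 1.1114 (>1, arbitrage).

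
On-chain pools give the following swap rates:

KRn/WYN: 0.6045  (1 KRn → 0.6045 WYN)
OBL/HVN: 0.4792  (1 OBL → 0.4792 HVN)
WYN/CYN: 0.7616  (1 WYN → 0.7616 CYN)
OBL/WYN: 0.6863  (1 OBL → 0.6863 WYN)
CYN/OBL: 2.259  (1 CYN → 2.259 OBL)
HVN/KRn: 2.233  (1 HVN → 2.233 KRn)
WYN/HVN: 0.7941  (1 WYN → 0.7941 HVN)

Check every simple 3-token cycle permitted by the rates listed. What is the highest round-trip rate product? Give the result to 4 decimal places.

CYN→OBL→WYN→CYN: 2.259 × 0.6863 × 0.7616 = 1.18075
KRn→WYN→HVN→KRn: 0.6045 × 0.7941 × 2.233 = 1.07191
Maximum is CYN→OBL→WYN→CYN at 1.1807; arbitrage exists.

1.1807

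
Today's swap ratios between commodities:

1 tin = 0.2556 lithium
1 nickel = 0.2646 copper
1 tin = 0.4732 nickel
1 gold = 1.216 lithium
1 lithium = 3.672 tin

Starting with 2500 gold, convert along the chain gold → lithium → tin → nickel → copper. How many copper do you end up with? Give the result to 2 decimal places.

1397.69

2500 gold × 1.216 = 3040 lithium
3040 lithium × 3.672 = 11162.88 tin
11162.88 tin × 0.4732 = 5282.274816 nickel
5282.274816 nickel × 0.2646 = 1397.6899163136 copper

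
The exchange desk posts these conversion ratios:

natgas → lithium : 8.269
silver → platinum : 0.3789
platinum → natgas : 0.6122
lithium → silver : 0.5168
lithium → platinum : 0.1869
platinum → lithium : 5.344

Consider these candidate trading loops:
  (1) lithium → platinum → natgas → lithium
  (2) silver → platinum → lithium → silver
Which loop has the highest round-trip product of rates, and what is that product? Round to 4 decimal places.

1.0464

(1) 0.1869 × 0.6122 × 8.269 = 0.94614
(2) 0.3789 × 5.344 × 0.5168 = 1.04644
Highest is cycle (2) at 1.0464 (>1, arbitrage).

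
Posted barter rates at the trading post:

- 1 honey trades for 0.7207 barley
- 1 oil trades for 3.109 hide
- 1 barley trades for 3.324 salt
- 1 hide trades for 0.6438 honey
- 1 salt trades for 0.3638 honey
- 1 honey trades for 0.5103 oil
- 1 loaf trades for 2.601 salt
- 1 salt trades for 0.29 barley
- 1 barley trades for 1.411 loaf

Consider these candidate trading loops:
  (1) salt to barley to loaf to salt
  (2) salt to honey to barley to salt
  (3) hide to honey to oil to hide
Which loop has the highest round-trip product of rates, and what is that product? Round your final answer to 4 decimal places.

1.0643

(1) 0.29 × 1.411 × 2.601 = 1.06430
(2) 0.3638 × 0.7207 × 3.324 = 0.87152
(3) 0.6438 × 0.5103 × 3.109 = 1.02140
Highest is cycle (1) at 1.0643 (>1, arbitrage).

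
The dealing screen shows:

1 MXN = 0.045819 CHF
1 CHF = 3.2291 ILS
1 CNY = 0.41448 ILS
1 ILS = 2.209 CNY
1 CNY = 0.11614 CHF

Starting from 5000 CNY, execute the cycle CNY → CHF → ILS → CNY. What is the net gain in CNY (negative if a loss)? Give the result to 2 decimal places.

-857.82

5000 CNY × 0.11614 = 580.7 CHF
580.7 CHF × 3.2291 = 1875.13837 ILS
1875.13837 ILS × 2.209 = 4142.18065933 CNY
Net change: 4142.18065933 − 5000 = -857.81934067 CNY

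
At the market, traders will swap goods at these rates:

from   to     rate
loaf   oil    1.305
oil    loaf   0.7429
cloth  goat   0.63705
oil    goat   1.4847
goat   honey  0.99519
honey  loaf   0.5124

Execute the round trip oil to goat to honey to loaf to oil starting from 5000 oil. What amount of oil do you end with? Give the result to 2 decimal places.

4940.08

5000 oil × 1.4847 = 7423.5 goat
7423.5 goat × 0.99519 = 7387.792965 honey
7387.792965 honey × 0.5124 = 3785.505115266 loaf
3785.505115266 loaf × 1.305 = 4940.08417542213 oil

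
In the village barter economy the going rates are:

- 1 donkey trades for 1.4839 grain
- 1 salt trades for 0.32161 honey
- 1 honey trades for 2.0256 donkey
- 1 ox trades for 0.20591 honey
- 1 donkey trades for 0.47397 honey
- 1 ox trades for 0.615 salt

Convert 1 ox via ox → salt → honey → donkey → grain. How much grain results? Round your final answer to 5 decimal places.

1 ox × 0.615 = 0.615 salt
0.615 salt × 0.32161 = 0.19779015 honey
0.19779015 honey × 2.0256 = 0.40064372784 donkey
0.40064372784 donkey × 1.4839 = 0.594515227741776 grain

0.59452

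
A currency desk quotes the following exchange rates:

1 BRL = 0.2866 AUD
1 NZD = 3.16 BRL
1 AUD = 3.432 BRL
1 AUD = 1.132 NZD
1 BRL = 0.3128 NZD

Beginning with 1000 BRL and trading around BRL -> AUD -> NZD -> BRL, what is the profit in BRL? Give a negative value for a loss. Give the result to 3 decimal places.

1000 BRL × 0.2866 = 286.6 AUD
286.6 AUD × 1.132 = 324.4312 NZD
324.4312 NZD × 3.16 = 1025.202592 BRL
Net change: 1025.202592 − 1000 = 25.202592 BRL

25.203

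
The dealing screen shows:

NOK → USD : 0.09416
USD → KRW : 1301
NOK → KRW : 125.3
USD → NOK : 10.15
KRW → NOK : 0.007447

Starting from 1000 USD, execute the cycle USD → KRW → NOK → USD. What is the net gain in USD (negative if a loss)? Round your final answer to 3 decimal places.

1000 USD × 1301 = 1301000 KRW
1301000 KRW × 0.007447 = 9688.547 NOK
9688.547 NOK × 0.09416 = 912.27358552 USD
Net change: 912.27358552 − 1000 = -87.72641448 USD

-87.726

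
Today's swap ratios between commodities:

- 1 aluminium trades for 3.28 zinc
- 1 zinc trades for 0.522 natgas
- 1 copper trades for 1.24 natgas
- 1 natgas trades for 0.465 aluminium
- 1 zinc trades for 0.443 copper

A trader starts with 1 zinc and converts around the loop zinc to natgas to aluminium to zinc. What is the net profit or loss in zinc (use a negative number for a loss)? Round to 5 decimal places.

-0.20385

1 zinc × 0.522 = 0.522 natgas
0.522 natgas × 0.465 = 0.24273 aluminium
0.24273 aluminium × 3.28 = 0.7961544 zinc
Net change: 0.7961544 − 1 = -0.2038456 zinc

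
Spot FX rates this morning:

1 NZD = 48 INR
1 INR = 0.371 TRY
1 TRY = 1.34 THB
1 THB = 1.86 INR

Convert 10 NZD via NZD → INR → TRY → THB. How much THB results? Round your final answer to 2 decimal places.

10 NZD × 48 = 480 INR
480 INR × 0.371 = 178.08 TRY
178.08 TRY × 1.34 = 238.6272 THB

238.63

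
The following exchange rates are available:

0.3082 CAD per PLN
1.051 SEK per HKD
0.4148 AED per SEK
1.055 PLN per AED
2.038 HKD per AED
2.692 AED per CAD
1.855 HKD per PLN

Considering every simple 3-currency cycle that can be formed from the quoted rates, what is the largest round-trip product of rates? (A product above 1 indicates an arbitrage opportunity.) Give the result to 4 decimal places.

0.8885

AED→HKD→SEK→AED: 2.038 × 1.051 × 0.4148 = 0.88848
CAD→AED→PLN→CAD: 2.692 × 1.055 × 0.3082 = 0.87531
Maximum is AED→HKD→SEK→AED at 0.8885; no arbitrage — every cycle loses value.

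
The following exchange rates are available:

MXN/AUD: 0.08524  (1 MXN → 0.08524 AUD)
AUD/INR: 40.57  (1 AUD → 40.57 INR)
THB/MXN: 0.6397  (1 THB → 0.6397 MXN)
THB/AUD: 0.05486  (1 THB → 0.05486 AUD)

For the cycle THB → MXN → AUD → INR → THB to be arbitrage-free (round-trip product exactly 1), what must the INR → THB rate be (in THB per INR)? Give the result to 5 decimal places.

0.45204

Known legs of the cycle: 0.6397 × 0.08524 × 40.57 = 2.21220209596
For no arbitrage the full-cycle product must be 1, so the missing rate is 1 / 2.21220209596 ≈ 0.4520383.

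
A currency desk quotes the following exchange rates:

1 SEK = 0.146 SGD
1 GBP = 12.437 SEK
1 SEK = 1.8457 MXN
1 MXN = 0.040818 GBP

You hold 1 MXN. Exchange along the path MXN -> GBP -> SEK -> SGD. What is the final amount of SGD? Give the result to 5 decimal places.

1 MXN × 0.040818 = 0.040818 GBP
0.040818 GBP × 12.437 = 0.507653466 SEK
0.507653466 SEK × 0.146 = 0.074117406036 SGD

0.07412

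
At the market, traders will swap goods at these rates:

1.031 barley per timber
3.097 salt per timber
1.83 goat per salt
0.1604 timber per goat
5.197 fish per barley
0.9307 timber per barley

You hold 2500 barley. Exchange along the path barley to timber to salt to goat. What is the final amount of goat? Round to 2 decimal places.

13186.88

2500 barley × 0.9307 = 2326.75 timber
2326.75 timber × 3.097 = 7205.94475 salt
7205.94475 salt × 1.83 = 13186.8788925 goat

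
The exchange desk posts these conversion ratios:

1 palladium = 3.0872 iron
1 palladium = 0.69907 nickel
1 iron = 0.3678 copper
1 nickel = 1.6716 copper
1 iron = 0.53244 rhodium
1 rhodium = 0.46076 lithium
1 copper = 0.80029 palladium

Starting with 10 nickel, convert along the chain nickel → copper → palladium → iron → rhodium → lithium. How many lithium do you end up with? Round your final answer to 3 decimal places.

10.132

10 nickel × 1.6716 = 16.716 copper
16.716 copper × 0.80029 = 13.37764764 palladium
13.37764764 palladium × 3.0872 = 41.299473794208 iron
41.299473794208 iron × 0.53244 = 21.98949182698810752 rhodium
21.98949182698810752 rhodium × 0.46076 = 10.1318782542030404209152 lithium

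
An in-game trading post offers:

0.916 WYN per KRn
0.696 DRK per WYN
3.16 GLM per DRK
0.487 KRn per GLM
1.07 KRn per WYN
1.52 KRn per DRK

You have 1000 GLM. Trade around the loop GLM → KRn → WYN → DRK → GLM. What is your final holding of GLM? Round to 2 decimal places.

981.12

1000 GLM × 0.487 = 487 KRn
487 KRn × 0.916 = 446.092 WYN
446.092 WYN × 0.696 = 310.480032 DRK
310.480032 DRK × 3.16 = 981.11690112 GLM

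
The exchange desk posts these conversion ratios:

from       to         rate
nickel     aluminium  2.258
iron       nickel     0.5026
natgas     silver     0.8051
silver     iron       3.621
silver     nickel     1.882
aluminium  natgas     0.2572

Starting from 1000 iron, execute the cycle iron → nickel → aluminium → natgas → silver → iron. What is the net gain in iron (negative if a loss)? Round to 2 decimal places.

1000 iron × 0.5026 = 502.6 nickel
502.6 nickel × 2.258 = 1134.8708 aluminium
1134.8708 aluminium × 0.2572 = 291.88876976 natgas
291.88876976 natgas × 0.8051 = 234.999648533776 silver
234.999648533776 silver × 3.621 = 850.933727340802896 iron
Net change: 850.933727340802896 − 1000 = -149.066272659197104 iron

-149.07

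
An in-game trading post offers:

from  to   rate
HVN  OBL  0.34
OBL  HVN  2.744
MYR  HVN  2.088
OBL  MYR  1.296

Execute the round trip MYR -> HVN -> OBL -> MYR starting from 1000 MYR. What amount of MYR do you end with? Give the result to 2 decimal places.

920.06

1000 MYR × 2.088 = 2088 HVN
2088 HVN × 0.34 = 709.92 OBL
709.92 OBL × 1.296 = 920.05632 MYR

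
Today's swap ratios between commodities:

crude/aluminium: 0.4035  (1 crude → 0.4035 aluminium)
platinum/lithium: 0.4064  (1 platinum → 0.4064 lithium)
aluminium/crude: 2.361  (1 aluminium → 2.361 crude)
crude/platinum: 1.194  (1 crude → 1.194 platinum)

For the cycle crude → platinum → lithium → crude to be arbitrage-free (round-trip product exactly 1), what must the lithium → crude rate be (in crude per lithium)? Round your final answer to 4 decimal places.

Known legs of the cycle: 1.194 × 0.4064 = 0.4852416
For no arbitrage the full-cycle product must be 1, so the missing rate is 1 / 0.4852416 ≈ 2.060829.

2.0608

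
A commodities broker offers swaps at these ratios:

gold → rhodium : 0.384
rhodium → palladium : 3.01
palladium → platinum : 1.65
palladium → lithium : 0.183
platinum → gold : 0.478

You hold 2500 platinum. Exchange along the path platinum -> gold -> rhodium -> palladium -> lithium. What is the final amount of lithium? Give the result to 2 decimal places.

2500 platinum × 0.478 = 1195 gold
1195 gold × 0.384 = 458.88 rhodium
458.88 rhodium × 3.01 = 1381.2288 palladium
1381.2288 palladium × 0.183 = 252.7648704 lithium

252.76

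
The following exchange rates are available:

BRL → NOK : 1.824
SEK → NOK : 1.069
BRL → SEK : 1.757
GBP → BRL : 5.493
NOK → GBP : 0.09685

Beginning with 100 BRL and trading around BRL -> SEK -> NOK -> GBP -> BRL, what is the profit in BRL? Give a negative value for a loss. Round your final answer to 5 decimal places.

100 BRL × 1.757 = 175.7 SEK
175.7 SEK × 1.069 = 187.8233 NOK
187.8233 NOK × 0.09685 = 18.190686605 GBP
18.190686605 GBP × 5.493 = 99.921441521265 BRL
Net change: 99.921441521265 − 100 = -0.078558478735 BRL

-0.07856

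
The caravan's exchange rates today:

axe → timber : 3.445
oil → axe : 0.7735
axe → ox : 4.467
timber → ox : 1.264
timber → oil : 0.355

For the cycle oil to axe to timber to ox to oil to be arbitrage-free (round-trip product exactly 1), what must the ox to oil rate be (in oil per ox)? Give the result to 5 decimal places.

Known legs of the cycle: 0.7735 × 3.445 × 1.264 = 3.36819028
For no arbitrage the full-cycle product must be 1, so the missing rate is 1 / 3.36819028 ≈ 0.2968953.

0.29690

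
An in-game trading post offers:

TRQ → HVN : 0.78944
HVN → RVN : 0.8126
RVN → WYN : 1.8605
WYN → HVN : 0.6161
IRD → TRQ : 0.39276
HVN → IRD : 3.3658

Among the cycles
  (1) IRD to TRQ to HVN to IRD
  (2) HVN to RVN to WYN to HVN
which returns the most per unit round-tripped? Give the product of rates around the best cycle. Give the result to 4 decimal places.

1.0436

(1) 0.39276 × 0.78944 × 3.3658 = 1.04360
(2) 0.8126 × 1.8605 × 0.6161 = 0.93145
Highest is cycle (1) at 1.0436 (>1, arbitrage).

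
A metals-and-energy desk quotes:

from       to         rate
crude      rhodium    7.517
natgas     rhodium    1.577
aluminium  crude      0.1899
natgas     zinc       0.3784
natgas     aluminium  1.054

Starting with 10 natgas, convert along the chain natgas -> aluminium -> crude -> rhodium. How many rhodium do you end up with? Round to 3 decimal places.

15.046

10 natgas × 1.054 = 10.54 aluminium
10.54 aluminium × 0.1899 = 2.001546 crude
2.001546 crude × 7.517 = 15.045621282 rhodium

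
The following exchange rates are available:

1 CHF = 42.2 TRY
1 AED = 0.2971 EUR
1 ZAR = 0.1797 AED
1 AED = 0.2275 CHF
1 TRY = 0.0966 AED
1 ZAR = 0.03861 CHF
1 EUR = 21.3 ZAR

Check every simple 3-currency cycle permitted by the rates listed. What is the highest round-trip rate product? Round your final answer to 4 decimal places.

1.1372

AED→EUR→ZAR→AED: 0.2971 × 21.3 × 0.1797 = 1.13718
AED→CHF→TRY→AED: 0.2275 × 42.2 × 0.0966 = 0.92741
Maximum is AED→EUR→ZAR→AED at 1.1372; arbitrage exists.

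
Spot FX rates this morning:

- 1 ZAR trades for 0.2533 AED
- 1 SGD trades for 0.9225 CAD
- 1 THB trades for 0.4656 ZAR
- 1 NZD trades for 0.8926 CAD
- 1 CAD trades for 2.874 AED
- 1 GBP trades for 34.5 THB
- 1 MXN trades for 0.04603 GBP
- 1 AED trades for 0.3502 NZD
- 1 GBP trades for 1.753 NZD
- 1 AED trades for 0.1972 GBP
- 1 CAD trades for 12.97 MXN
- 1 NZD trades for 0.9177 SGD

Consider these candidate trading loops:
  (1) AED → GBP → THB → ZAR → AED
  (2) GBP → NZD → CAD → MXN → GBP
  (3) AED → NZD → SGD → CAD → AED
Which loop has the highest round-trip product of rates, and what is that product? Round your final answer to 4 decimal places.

0.9342

(1) 0.1972 × 34.5 × 0.4656 × 0.2533 = 0.80237
(2) 1.753 × 0.8926 × 12.97 × 0.04603 = 0.93416
(3) 0.3502 × 0.9177 × 0.9225 × 2.874 = 0.85206
Highest is cycle (2) at 0.9342 (≤1, no arbitrage).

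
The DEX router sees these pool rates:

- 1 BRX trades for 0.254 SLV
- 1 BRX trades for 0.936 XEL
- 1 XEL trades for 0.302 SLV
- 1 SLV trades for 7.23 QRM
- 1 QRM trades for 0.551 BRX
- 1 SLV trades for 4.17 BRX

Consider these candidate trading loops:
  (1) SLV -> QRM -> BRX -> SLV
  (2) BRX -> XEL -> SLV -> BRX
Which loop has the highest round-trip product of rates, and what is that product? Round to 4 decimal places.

1.1787

(1) 7.23 × 0.551 × 0.254 = 1.01187
(2) 0.936 × 0.302 × 4.17 = 1.17874
Highest is cycle (2) at 1.1787 (>1, arbitrage).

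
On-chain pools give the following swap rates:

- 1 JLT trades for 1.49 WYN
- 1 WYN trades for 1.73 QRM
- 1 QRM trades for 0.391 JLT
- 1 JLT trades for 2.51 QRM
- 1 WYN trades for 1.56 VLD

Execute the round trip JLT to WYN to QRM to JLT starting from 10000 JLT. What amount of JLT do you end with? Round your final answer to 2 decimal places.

10000 JLT × 1.49 = 14900 WYN
14900 WYN × 1.73 = 25777 QRM
25777 QRM × 0.391 = 10078.807 JLT

10078.81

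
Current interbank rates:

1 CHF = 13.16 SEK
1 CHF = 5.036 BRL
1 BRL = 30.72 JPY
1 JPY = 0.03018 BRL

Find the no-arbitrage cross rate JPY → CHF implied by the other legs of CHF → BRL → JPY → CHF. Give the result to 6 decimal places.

Known legs of the cycle: 5.036 × 30.72 = 154.70592
For no arbitrage the full-cycle product must be 1, so the missing rate is 1 / 154.70592 ≈ 0.00646388.

0.006464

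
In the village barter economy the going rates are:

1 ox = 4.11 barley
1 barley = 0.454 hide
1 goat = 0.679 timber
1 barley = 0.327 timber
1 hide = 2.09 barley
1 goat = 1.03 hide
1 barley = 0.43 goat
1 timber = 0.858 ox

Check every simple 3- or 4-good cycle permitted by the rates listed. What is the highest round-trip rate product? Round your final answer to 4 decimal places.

barley→timber→ox→barley: 0.327 × 0.858 × 4.11 = 1.15313
barley→goat→timber→ox→barley: 0.43 × 0.679 × 0.858 × 4.11 = 1.02960
barley→goat→hide→barley: 0.43 × 1.03 × 2.09 = 0.92566
Maximum is barley→timber→ox→barley at 1.1531; arbitrage exists.

1.1531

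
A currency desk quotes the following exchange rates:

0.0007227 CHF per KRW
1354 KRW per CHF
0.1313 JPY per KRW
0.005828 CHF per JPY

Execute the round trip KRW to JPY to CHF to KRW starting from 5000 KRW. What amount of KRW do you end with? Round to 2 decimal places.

5180.52

5000 KRW × 0.1313 = 656.5 JPY
656.5 JPY × 0.005828 = 3.826082 CHF
3.826082 CHF × 1354 = 5180.515028 KRW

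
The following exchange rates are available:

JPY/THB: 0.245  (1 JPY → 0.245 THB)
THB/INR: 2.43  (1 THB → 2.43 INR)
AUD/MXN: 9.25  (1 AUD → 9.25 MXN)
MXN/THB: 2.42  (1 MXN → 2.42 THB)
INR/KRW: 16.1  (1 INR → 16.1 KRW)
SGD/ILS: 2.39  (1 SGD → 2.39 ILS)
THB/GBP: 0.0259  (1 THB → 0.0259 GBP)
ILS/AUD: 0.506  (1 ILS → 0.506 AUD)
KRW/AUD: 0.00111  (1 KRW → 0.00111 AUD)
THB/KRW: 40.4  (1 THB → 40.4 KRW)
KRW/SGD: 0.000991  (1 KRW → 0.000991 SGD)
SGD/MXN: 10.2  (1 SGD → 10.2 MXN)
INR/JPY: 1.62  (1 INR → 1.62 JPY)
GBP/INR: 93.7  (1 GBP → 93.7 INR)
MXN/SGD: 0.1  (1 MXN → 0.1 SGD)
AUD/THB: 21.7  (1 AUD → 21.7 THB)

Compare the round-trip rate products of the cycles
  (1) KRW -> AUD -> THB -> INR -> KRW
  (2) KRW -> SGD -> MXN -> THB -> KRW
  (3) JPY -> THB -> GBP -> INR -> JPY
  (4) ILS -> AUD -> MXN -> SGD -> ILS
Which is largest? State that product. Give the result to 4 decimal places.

(1) 0.00111 × 21.7 × 2.43 × 16.1 = 0.94236
(2) 0.000991 × 10.2 × 2.42 × 40.4 = 0.98826
(3) 0.245 × 0.0259 × 93.7 × 1.62 = 0.96321
(4) 0.506 × 9.25 × 0.1 × 2.39 = 1.11864
Highest is cycle (4) at 1.1186 (>1, arbitrage).

1.1186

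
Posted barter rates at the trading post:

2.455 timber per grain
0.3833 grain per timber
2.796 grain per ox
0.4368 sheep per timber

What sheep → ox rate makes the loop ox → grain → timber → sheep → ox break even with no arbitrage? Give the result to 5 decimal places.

Known legs of the cycle: 2.796 × 2.455 × 0.4368 = 2.998273824
For no arbitrage the full-cycle product must be 1, so the missing rate is 1 / 2.998273824 ≈ 0.3335252.

0.33353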